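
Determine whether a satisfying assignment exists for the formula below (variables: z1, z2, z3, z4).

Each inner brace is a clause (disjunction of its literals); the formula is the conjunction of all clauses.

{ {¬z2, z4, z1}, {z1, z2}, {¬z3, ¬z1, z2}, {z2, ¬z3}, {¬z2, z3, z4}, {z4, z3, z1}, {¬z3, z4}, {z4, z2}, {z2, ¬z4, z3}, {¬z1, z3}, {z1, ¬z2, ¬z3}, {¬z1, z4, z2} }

Satisfiable

Suppose z1 = False.
Unit clause (z2) forces z2 = True.
Unit clause (z4) forces z4 = True.
Unit clause (¬z3) forces z3 = False.
This assignment satisfies each clause.
A satisfying assignment: z1: False,  z2: True,  z3: False,  z4: True.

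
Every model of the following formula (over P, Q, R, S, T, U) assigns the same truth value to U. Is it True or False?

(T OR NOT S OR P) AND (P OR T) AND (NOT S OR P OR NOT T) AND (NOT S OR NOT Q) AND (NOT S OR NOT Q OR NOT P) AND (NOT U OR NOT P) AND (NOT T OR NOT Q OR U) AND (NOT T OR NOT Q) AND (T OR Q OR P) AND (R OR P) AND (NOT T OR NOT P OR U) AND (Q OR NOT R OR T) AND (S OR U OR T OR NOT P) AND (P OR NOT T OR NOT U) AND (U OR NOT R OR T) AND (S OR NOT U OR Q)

False

Suppose U = true.
(NOT P) alone gives P = false.
(T) alone gives T = true.
That conflicts with the unit clause (NOT T).
So every satisfying assignment has U = False.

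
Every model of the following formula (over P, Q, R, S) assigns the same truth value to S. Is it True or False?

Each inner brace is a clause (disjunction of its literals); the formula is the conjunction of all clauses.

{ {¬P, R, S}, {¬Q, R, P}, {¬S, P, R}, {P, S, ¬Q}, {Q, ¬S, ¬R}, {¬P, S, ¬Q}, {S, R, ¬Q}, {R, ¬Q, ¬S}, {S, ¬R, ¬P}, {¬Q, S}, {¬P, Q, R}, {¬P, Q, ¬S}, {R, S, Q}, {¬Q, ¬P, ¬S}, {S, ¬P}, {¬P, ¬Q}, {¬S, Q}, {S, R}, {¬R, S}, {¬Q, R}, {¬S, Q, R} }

True

Suppose S = False.
(¬Q) alone gives Q = False.
(R) alone gives R = True.
That conflicts with the unit clause (¬R).
So every satisfying assignment has S = True.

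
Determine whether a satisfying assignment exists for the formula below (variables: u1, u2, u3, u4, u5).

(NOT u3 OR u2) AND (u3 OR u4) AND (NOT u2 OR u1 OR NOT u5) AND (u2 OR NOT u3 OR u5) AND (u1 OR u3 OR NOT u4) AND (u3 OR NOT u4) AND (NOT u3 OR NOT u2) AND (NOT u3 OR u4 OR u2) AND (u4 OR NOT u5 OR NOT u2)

Try u3 = false.
Unit clause (u4) forces u4 = true.
Now (NOT u4) is unsatisfied and unit — conflict.
So u3 must be the other value — set u3 = true.
Unit clause (u2) forces u2 = true.
Now (NOT u2) is unsatisfied and unit — conflict.
Either choice for u3 ends in contradiction.
No assignment satisfies every clause.

Unsatisfiable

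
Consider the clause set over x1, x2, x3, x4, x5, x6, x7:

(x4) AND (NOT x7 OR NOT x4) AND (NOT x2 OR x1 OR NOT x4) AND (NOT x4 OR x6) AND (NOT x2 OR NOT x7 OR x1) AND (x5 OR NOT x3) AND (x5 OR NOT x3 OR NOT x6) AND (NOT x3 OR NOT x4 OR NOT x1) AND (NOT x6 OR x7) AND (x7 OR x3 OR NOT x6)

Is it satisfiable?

No, unsatisfiable

The clause (x4) is unit, so x4 = true.
The clause (NOT x7) is unit, so x7 = false.
The clause (x6) is unit, so x6 = true.
Now (NOT x6) is unsatisfied and unit — conflict.
No assignment satisfies every clause.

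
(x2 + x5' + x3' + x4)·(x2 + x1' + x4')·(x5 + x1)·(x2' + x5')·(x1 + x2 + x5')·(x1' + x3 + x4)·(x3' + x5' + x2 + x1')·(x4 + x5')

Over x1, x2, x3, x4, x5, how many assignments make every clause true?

4

There are 2^5 = 32 truth assignments over (x1, x2, x3, x4, x5).
Split on x2. With x2 = 1, the clauses containing x2 are satisfied and x2' drops from the rest; 3 of the 2^4 = 16 assignments to the other variables satisfy what remains.
With x2 = 0, by the same count on the reduced clause set, 1 assignment works.
(One model: x1=T, x2=F, x3=T, x4=F, x5=F.)
Total: 3 + 1 = 4.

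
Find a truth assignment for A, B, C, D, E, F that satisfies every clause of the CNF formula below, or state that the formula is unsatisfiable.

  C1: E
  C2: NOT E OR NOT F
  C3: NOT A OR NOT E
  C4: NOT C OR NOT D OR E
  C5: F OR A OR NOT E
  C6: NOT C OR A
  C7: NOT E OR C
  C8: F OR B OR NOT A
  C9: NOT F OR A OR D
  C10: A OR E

The clause (E) is unit, so E = true.
The clause (NOT F) is unit, so F = false.
The clause (NOT A) is unit, so A = false.
But (A) is also a unit clause — contradiction.

UNSATISFIABLE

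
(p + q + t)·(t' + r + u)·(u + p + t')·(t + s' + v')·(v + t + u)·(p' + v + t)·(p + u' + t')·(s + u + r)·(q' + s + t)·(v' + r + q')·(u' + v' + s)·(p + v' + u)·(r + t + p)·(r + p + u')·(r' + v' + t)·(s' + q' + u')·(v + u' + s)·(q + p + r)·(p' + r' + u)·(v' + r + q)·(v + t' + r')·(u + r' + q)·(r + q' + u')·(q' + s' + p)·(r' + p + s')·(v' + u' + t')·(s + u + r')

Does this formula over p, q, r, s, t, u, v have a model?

Suppose p = 1.
Suppose v = 0.
(t) alone gives t = 1.
(r') alone gives r = 0.
(u) alone gives u = 1.
(s) alone gives s = 1.
(q') alone gives q = 0.
This assignment satisfies each clause.
A satisfying assignment: p: 1, q: 0, r: 0, s: 1, t: 1, u: 1, v: 0.

Yes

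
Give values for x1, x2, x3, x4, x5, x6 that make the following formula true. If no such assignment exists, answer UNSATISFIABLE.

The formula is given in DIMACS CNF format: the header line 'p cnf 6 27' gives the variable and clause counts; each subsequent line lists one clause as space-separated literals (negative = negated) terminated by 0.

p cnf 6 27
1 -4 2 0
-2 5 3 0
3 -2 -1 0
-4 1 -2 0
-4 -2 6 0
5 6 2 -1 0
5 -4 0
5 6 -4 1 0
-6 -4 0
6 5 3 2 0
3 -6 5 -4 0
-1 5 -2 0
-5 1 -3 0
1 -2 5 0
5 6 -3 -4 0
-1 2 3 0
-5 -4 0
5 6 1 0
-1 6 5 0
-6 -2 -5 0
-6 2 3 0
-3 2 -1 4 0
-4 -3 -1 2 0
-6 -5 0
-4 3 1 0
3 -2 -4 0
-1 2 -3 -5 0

x1 ↦ False, x2 ↦ False, x3 ↦ True, x4 ↦ False, x5 ↦ False, x6 ↦ True

Suppose x5 = False.
Unit clause (¬x4) forces x4 = False.
Suppose x2 = False.
Suppose x6 = True.
Unit clause (x3) forces x3 = True.
Unit clause (¬x1) forces x1 = False.
All clauses are satisfied.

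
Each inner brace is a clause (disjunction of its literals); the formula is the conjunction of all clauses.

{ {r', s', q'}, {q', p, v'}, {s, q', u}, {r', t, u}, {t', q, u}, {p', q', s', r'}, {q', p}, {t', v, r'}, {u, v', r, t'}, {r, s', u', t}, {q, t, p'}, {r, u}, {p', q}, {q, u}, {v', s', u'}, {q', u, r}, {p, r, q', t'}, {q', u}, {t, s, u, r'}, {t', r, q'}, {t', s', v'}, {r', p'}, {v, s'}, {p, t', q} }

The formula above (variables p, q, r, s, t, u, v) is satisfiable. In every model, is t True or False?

False

Suppose t = 1.
Branch on q: set q = 1.
(p) alone gives p = 1.
(u) alone gives u = 1.
(r) alone gives r = 1.
Now (r') is unsatisfied and unit — conflict.
Backtrack on q: now try q = 0.
(u) alone gives u = 1.
(p') alone gives p = 0.
Now (p) is unsatisfied and unit — conflict.
Both values of q lead to a conflict.
So every satisfying assignment has t = False.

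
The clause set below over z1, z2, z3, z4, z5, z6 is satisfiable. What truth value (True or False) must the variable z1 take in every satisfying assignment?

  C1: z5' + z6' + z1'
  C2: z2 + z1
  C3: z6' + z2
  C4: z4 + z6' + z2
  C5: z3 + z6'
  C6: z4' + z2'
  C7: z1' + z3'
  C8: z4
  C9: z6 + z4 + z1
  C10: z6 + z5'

True

Suppose z1 = 0.
Unit clause (z2) forces z2 = 1.
Unit clause (z4') forces z4 = 0.
That conflicts with the unit clause (z4).
So every satisfying assignment has z1 = True.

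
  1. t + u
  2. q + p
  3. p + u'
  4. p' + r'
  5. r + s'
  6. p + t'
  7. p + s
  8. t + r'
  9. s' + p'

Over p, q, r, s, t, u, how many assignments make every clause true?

There are 2^6 = 64 truth assignments over (p, q, r, s, t, u).
Split on p. With p = 1, the clauses containing p are satisfied and p' drops from the rest; 6 of the 2^5 = 32 assignments to the other variables satisfy what remains.
With p = 0, by the same count on the reduced clause set, 0 assignments work.
(One model: p=T, q=F, r=F, s=F, t=F, u=T.)
Total: 6 + 0 = 6.

6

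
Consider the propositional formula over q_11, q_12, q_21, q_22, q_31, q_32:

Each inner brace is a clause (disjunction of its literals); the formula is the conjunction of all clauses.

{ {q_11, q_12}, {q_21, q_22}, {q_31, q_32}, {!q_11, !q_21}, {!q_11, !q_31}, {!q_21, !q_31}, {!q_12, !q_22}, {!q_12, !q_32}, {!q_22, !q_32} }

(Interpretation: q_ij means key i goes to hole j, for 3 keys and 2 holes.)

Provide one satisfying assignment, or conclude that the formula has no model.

Try q_11 = true.
Unit clause (!q_21) forces q_21 = false.
Unit clause (q_22) forces q_22 = true.
Unit clause (!q_31) forces q_31 = false.
Unit clause (q_32) forces q_32 = true.
But (!q_32) is also a unit clause — contradiction.
So q_11 must be the other value — set q_11 = false.
Unit clause (q_12) forces q_12 = true.
Unit clause (!q_22) forces q_22 = false.
Unit clause (q_21) forces q_21 = true.
Unit clause (!q_31) forces q_31 = false.
Unit clause (q_32) forces q_32 = true.
But (!q_32) is also a unit clause — contradiction.
Either choice for q_11 ends in contradiction.

UNSATISFIABLE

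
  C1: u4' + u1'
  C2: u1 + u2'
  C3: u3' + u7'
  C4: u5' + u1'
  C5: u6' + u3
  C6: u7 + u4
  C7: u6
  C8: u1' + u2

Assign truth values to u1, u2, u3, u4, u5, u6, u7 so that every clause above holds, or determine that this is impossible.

u1: 0; u2: 0; u3: 1; u4: 1; u5: 0; u6: 1; u7: 0

Unit clause (u6) forces u6 = 1.
Unit clause (u3) forces u3 = 1.
Unit clause (u7') forces u7 = 0.
Unit clause (u4) forces u4 = 1.
Unit clause (u1') forces u1 = 0.
Unit clause (u2') forces u2 = 0.
Every clause is now satisfied; u5 is unconstrained.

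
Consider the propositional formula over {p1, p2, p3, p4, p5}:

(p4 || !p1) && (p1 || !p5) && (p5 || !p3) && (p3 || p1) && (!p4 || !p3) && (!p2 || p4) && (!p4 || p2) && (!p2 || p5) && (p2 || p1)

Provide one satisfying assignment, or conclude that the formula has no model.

p1: true,  p2: true,  p3: false,  p4: true,  p5: true

Branch on p4: set p4 = true.
The clause (!p3) is unit, so p3 = false.
The clause (p1) is unit, so p1 = true.
The clause (p2) is unit, so p2 = true.
The clause (p5) is unit, so p5 = true.
This assignment satisfies each clause.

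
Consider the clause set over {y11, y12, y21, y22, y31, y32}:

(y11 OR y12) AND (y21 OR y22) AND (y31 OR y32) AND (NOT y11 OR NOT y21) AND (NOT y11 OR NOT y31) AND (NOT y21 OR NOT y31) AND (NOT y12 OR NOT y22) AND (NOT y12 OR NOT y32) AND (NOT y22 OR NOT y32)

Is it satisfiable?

Branch on y11: set y11 = true.
Unit clause (NOT y21) forces y21 = false.
Unit clause (y22) forces y22 = true.
Unit clause (NOT y31) forces y31 = false.
Unit clause (y32) forces y32 = true.
That conflicts with the unit clause (NOT y32).
That branch fails; take y11 = false instead.
Unit clause (y12) forces y12 = true.
Unit clause (NOT y22) forces y22 = false.
Unit clause (y21) forces y21 = true.
Unit clause (NOT y31) forces y31 = false.
Unit clause (y32) forces y32 = true.
That conflicts with the unit clause (NOT y32).
Neither y11 = true nor y11 = false works.
No assignment satisfies every clause.

No, unsatisfiable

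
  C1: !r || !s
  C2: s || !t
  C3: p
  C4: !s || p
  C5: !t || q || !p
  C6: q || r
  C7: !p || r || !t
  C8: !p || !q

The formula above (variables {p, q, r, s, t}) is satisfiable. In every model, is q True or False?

Suppose q = true.
(p) alone gives p = true.
But (!p) is also a unit clause — contradiction.
So every satisfying assignment has q = False.

False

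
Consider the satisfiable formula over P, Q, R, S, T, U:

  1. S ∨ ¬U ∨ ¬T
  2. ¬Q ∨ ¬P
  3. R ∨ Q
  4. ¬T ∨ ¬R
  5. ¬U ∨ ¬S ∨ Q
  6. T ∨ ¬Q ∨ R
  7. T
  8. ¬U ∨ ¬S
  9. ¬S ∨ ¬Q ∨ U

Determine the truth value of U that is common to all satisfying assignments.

False

Suppose U = True.
The clause (T) is unit, so T = True.
The clause (S) is unit, so S = True.
Now (¬S) is unsatisfied and unit — conflict.
So every satisfying assignment has U = False.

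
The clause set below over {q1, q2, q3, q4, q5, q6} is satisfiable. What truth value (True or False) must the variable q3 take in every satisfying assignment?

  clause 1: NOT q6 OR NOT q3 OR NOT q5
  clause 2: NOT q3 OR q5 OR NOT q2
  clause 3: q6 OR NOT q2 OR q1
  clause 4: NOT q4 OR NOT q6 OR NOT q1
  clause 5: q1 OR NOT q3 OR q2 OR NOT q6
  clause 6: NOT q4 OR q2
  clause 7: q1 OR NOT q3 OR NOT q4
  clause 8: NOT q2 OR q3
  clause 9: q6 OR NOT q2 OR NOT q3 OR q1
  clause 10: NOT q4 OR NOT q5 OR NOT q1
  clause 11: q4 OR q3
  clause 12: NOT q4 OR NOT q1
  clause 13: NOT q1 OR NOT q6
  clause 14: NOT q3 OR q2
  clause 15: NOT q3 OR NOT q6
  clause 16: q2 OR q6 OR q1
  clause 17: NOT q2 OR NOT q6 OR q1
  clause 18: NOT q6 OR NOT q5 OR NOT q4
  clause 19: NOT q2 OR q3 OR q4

True

Suppose q3 = false.
Unit clause (NOT q2) forces q2 = false.
Unit clause (NOT q4) forces q4 = false.
Now (q4) is unsatisfied and unit — conflict.
So every satisfying assignment has q3 = True.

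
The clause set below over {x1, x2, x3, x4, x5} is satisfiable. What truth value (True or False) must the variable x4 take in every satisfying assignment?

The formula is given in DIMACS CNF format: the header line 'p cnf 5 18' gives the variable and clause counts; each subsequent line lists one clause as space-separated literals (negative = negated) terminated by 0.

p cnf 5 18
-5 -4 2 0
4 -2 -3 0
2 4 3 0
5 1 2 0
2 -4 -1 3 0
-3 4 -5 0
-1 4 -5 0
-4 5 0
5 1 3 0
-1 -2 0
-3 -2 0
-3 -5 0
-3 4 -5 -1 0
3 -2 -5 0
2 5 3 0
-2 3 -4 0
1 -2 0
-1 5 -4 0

Suppose x4 = True.
(x5) alone gives x5 = True.
(x2) alone gives x2 = True.
(¬x1) alone gives x1 = False.
But (x1) is also a unit clause — contradiction.
So every satisfying assignment has x4 = False.

False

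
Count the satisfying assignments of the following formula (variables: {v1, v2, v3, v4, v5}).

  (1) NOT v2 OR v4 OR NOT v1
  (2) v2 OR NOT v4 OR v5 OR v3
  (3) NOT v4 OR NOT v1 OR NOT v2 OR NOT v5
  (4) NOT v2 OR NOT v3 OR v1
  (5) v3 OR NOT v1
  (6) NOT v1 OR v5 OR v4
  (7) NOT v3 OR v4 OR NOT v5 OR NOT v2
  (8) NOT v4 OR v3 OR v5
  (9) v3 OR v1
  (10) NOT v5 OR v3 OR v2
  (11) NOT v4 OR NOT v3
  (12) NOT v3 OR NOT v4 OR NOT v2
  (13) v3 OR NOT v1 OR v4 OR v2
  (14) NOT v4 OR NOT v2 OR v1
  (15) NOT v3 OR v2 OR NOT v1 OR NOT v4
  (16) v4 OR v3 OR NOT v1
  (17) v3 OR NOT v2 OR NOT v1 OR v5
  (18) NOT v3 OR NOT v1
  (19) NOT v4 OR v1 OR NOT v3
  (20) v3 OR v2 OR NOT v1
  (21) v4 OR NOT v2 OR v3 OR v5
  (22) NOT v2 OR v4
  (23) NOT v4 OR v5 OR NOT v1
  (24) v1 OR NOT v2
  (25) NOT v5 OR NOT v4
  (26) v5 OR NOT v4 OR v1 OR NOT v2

There are 2^5 = 32 truth assignments over (v1, v2, v3, v4, v5).
Split on v4. With v4 = true, the clauses containing v4 are satisfied and NOT v4 drops from the rest; 0 of the 2^4 = 16 assignments to the other variables satisfy what remains.
With v4 = false, by the same count on the reduced clause set, 2 assignments work.
Total: 0 + 2 = 2.

2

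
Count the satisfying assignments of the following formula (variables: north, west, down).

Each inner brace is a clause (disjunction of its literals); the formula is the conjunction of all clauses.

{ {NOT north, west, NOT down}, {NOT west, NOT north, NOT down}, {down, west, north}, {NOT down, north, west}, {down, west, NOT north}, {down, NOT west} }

There are 2^3 = 8 truth assignments over (north, west, down).
Split on north. With north = true, the clauses containing north are satisfied and NOT north drops from the rest; 0 of the 2^2 = 4 assignments to the other variables satisfy what remains.
With north = false, by the same count on the reduced clause set, 1 assignment works.
(One model: north=F, west=T, down=T.)
Total: 0 + 1 = 1.

1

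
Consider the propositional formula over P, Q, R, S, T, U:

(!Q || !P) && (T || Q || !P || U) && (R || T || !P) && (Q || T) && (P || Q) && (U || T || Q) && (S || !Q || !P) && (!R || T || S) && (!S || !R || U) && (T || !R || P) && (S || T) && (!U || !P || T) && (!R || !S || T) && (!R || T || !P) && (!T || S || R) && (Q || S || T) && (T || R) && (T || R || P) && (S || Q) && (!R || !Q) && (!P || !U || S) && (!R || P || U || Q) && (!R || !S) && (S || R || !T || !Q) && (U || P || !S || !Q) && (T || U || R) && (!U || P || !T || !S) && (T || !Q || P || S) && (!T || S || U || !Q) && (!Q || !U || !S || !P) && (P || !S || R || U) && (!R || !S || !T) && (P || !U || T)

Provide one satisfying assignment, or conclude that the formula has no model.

Branch on Q: set Q = false.
(T) alone gives T = true.
(P) alone gives P = true.
(S) alone gives S = true.
(!R) alone gives R = false.
No clause remains; U is free.

P: true,  Q: false,  R: false,  S: true,  T: true,  U: false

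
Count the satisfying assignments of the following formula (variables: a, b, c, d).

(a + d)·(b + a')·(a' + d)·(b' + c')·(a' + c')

There are 2^4 = 16 truth assignments over (a, b, c, d).
Check each against the 5 clauses (columns in the order a, b, c, d):
  F F F F  ✗ fails (a + d)
  F F F T  ✓ satisfies all
  F F T F  ✗ fails (a + d)
  F F T T  ✓ satisfies all
  F T F F  ✗ fails (a + d)
  F T F T  ✓ satisfies all
  F T T F  ✗ fails (a + d)
  F T T T  ✗ fails (b' + c')
  T F F F  ✗ fails (b + a')
  T F F T  ✗ fails (b + a')
  T F T F  ✗ fails (b + a')
  T F T T  ✗ fails (b + a')
  T T F F  ✗ fails (a' + d)
  T T F T  ✓ satisfies all
  T T T F  ✗ fails (a' + d)
  T T T T  ✗ fails (b' + c')
4 of the 16 rows are models.

4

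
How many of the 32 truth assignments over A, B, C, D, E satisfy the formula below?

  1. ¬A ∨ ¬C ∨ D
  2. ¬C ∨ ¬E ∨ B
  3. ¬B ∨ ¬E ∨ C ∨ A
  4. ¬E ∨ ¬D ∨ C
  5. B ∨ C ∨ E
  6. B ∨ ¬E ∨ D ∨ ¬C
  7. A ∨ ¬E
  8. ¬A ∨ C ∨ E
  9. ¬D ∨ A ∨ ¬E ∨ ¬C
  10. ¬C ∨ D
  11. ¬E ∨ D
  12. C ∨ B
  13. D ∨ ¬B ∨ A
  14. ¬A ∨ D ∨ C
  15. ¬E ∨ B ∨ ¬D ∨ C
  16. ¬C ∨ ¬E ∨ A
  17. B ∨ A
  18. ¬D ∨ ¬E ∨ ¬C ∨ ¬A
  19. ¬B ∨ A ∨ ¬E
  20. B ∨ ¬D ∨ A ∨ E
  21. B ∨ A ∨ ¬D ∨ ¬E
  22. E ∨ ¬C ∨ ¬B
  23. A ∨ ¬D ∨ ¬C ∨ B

2

There are 2^5 = 32 truth assignments over (A, B, C, D, E).
Split on A. With A = True, the clauses containing A are satisfied and ¬A drops from the rest; 1 of the 2^4 = 16 assignments to the other variables satisfy what remains.
With A = False, by the same count on the reduced clause set, 1 assignment works.
(One model: A=F, B=T, C=F, D=T, E=F.)
Total: 1 + 1 = 2.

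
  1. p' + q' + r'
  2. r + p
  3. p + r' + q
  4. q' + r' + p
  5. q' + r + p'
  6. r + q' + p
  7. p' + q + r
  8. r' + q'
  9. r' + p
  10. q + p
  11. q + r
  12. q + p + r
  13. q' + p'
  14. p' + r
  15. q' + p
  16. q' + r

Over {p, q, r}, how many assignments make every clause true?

1

There are 2^3 = 8 truth assignments over (p, q, r).
Split on r. With r = 1, the clauses containing r are satisfied and r' drops from the rest; 1 of the 2^2 = 4 assignments to the other variables satisfy what remains.
With r = 0, by the same count on the reduced clause set, 0 assignments work.
(One model: p=T, q=F, r=T.)
Total: 1 + 0 = 1.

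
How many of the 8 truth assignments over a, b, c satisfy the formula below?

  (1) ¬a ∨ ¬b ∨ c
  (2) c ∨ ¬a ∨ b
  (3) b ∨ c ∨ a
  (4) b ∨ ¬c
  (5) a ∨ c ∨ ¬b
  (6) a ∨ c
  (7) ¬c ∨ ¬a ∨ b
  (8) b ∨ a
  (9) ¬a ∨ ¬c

There are 2^3 = 8 truth assignments over (a, b, c).
Check each against the 9 clauses (columns in the order a, b, c):
  F F F  ✗ fails (b ∨ c ∨ a)
  F F T  ✗ fails (b ∨ ¬c)
  F T F  ✗ fails (a ∨ c ∨ ¬b)
  F T T  ✓ satisfies all
  T F F  ✗ fails (c ∨ ¬a ∨ b)
  T F T  ✗ fails (b ∨ ¬c)
  T T F  ✗ fails (¬a ∨ ¬b ∨ c)
  T T T  ✗ fails (¬a ∨ ¬c)
1 of the 8 rows is a model.

1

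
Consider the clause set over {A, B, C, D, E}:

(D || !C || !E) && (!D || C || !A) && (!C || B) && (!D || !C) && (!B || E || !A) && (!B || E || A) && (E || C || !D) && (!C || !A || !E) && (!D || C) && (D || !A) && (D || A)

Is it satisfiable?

Branch on C: set C = false.
The clause (!D) is unit, so D = false.
The clause (!A) is unit, so A = false.
That conflicts with the unit clause (A).
Backtrack on C: now try C = true.
The clause (B) is unit, so B = true.
The clause (!D) is unit, so D = false.
The clause (!E) is unit, so E = false.
The clause (!A) is unit, so A = false.
That conflicts with the unit clause (A).
Neither C = true nor C = false works.
No assignment satisfies every clause.

No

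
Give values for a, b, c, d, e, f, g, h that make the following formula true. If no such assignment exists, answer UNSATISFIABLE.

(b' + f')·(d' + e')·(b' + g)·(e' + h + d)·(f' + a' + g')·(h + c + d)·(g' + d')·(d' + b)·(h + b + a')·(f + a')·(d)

UNSATISFIABLE

Unit clause (d) forces d = 1.
Unit clause (e') forces e = 0.
Unit clause (g') forces g = 0.
Unit clause (b') forces b = 0.
Now (b) is unsatisfied and unit — conflict.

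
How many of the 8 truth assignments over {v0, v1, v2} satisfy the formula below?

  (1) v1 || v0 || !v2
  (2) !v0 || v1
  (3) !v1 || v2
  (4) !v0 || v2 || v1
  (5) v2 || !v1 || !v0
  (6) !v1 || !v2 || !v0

There are 2^3 = 8 truth assignments over (v0, v1, v2).
Split on v1. With v1 = true, the clauses containing v1 are satisfied and !v1 drops from the rest; 1 of the 2^2 = 4 assignments to the other variables satisfy what remains.
With v1 = false, by the same count on the reduced clause set, 1 assignment works.
Total: 1 + 1 = 2.

2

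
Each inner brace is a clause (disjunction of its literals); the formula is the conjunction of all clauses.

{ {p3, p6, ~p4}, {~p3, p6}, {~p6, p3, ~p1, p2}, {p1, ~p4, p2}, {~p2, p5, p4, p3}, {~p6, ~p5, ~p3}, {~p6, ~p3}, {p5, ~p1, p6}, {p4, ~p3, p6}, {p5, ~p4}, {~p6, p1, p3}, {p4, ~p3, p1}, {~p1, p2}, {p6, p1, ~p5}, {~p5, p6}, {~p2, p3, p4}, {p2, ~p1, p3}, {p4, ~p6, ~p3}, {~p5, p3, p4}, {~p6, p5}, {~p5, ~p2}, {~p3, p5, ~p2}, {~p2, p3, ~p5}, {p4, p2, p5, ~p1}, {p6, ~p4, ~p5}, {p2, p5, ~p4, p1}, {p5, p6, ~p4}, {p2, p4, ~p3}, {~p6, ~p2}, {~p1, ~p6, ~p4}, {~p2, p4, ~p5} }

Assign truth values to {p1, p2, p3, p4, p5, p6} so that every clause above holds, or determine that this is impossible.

Branch on p3: set p3 = 0.
Branch on p6: set p6 = 0.
(~p4) alone gives p4 = 0.
(~p5) alone gives p5 = 0.
(~p2) alone gives p2 = 0.
(~p1) alone gives p1 = 0.
This assignment satisfies each clause.

p1: 0; p2: 0; p3: 0; p4: 0; p5: 0; p6: 0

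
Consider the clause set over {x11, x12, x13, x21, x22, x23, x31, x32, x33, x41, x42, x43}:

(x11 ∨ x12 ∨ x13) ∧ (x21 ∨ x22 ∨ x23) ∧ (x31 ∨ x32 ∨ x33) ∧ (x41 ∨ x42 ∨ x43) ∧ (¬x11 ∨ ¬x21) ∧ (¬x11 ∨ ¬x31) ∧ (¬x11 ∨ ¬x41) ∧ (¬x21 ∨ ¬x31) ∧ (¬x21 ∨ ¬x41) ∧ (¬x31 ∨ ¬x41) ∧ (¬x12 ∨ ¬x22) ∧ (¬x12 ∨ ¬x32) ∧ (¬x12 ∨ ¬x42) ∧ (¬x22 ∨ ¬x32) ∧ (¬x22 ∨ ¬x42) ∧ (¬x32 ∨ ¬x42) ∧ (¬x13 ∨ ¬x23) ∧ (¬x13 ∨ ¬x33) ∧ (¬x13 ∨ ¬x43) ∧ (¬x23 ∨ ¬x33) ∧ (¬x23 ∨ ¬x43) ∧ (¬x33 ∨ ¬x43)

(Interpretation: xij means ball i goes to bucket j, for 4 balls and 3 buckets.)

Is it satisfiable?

Branch on x11: set x11 = False.
Branch on x12: set x12 = True.
From the singleton clause (¬x22), x22 = False.
From the singleton clause (¬x32), x32 = False.
From the singleton clause (¬x42), x42 = False.
Branch on x21: set x21 = True.
From the singleton clause (¬x31), x31 = False.
From the singleton clause (x33), x33 = True.
From the singleton clause (¬x41), x41 = False.
From the singleton clause (x43), x43 = True.
That conflicts with the unit clause (¬x43).
Backtrack on x21: now try x21 = False.
From the singleton clause (x23), x23 = True.
From the singleton clause (¬x13), x13 = False.
From the singleton clause (¬x33), x33 = False.
From the singleton clause (x31), x31 = True.
From the singleton clause (¬x41), x41 = False.
From the singleton clause (x43), x43 = True.
That conflicts with the unit clause (¬x43).
Either choice for x21 ends in contradiction.
Backtrack on x12: now try x12 = False.
From the singleton clause (x13), x13 = True.
From the singleton clause (¬x23), x23 = False.
From the singleton clause (¬x33), x33 = False.
From the singleton clause (¬x43), x43 = False.
Branch on x21: set x21 = True.
From the singleton clause (¬x31), x31 = False.
From the singleton clause (x32), x32 = True.
From the singleton clause (¬x41), x41 = False.
From the singleton clause (x42), x42 = True.
That conflicts with the unit clause (¬x42).
Backtrack on x21: now try x21 = False.
From the singleton clause (x22), x22 = True.
From the singleton clause (¬x32), x32 = False.
From the singleton clause (x31), x31 = True.
From the singleton clause (¬x41), x41 = False.
From the singleton clause (x42), x42 = True.
That conflicts with the unit clause (¬x42).
Either choice for x21 ends in contradiction.
Either choice for x12 ends in contradiction.
Backtrack on x11: now try x11 = True.
From the singleton clause (¬x21), x21 = False.
From the singleton clause (¬x31), x31 = False.
From the singleton clause (¬x41), x41 = False.
Branch on x22: set x22 = True.
From the singleton clause (¬x12), x12 = False.
From the singleton clause (¬x32), x32 = False.
From the singleton clause (x33), x33 = True.
From the singleton clause (¬x42), x42 = False.
From the singleton clause (x43), x43 = True.
That conflicts with the unit clause (¬x43).
Backtrack on x22: now try x22 = False.
From the singleton clause (x23), x23 = True.
From the singleton clause (¬x13), x13 = False.
From the singleton clause (¬x33), x33 = False.
From the singleton clause (x32), x32 = True.
From the singleton clause (¬x12), x12 = False.
From the singleton clause (¬x42), x42 = False.
From the singleton clause (x43), x43 = True.
That conflicts with the unit clause (¬x43).
Either choice for x22 ends in contradiction.
Either choice for x11 ends in contradiction.
No assignment satisfies every clause.

Unsatisfiable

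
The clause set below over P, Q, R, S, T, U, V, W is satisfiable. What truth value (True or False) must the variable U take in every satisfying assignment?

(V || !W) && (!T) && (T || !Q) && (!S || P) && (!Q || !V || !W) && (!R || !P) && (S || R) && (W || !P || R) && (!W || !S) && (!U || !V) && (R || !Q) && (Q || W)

False

Suppose U = true.
The clause (!T) is unit, so T = false.
The clause (!Q) is unit, so Q = false.
The clause (!V) is unit, so V = false.
The clause (!W) is unit, so W = false.
That conflicts with the unit clause (W).
So every satisfying assignment has U = False.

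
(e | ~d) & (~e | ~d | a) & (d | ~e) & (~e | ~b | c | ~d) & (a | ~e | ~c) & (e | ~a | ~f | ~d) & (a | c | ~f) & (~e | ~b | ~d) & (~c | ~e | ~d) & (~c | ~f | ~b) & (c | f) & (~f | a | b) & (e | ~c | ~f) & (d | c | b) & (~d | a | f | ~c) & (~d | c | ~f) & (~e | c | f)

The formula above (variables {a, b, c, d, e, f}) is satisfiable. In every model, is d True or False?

False

Suppose d = 1.
(e) alone gives e = 1.
(a) alone gives a = 1.
(~b) alone gives b = 0.
(~c) alone gives c = 0.
(f) alone gives f = 1.
But (~f) is also a unit clause — contradiction.
So every satisfying assignment has d = False.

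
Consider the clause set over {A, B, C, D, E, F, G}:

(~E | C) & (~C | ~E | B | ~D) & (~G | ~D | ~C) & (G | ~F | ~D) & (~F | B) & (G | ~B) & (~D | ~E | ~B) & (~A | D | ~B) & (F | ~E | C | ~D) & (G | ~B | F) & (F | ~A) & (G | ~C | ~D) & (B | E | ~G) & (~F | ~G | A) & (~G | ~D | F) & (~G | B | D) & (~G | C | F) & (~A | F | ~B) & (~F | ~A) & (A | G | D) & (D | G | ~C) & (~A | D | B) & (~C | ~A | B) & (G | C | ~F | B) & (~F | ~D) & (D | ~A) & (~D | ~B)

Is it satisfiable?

Yes

Case E = 0:
Case F = 0:
Unit clause (~A) forces A = 0.
Case G = 1:
Unit clause (B) forces B = 1.
Unit clause (~D) forces D = 0.
Unit clause (C) forces C = 1.
All clauses are satisfied.
A satisfying assignment: A: 0, B: 1, C: 1, D: 0, E: 0, F: 0, G: 1.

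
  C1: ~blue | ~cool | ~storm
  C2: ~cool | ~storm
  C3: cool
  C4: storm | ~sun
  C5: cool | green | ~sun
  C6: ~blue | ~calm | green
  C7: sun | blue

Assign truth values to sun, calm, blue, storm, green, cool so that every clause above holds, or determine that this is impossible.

(cool) alone gives cool = 1.
(~storm) alone gives storm = 0.
(~sun) alone gives sun = 0.
(blue) alone gives blue = 1.
Case calm = 0:
All clauses hold; green can take either value.

sun: 0,  calm: 0,  blue: 1,  storm: 0,  green: 0,  cool: 1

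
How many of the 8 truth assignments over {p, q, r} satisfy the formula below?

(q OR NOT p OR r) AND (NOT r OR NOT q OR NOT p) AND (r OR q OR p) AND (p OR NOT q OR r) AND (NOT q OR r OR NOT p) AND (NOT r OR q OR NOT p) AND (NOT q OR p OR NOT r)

There are 2^3 = 8 truth assignments over (p, q, r).
Check each against the 7 clauses (columns in the order p, q, r):
  F F F  ✗ fails (r OR q OR p)
  F F T  ✓ satisfies all
  F T F  ✗ fails (p OR NOT q OR r)
  F T T  ✗ fails (NOT q OR p OR NOT r)
  T F F  ✗ fails (q OR NOT p OR r)
  T F T  ✗ fails (NOT r OR q OR NOT p)
  T T F  ✗ fails (NOT q OR r OR NOT p)
  T T T  ✗ fails (NOT r OR NOT q OR NOT p)
1 of the 8 rows is a model.

1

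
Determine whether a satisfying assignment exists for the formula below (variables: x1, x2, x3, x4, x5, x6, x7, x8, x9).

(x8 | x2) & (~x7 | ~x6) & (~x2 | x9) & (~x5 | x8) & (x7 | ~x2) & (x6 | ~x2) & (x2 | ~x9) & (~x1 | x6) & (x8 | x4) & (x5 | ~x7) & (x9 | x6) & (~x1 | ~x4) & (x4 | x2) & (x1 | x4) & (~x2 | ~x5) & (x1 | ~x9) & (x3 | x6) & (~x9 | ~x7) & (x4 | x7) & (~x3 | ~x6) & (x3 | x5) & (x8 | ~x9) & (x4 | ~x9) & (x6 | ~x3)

Try x8 = 1.
Try x7 = 0.
Unit clause (~x2) forces x2 = 0.
Unit clause (~x9) forces x9 = 0.
Unit clause (x6) forces x6 = 1.
Unit clause (x4) forces x4 = 1.
Unit clause (~x1) forces x1 = 0.
Unit clause (~x3) forces x3 = 0.
Unit clause (x5) forces x5 = 1.
Every clause now holds.
A satisfying assignment: x1: 0; x2: 0; x3: 0; x4: 1; x5: 1; x6: 1; x7: 0; x8: 1; x9: 0.

Yes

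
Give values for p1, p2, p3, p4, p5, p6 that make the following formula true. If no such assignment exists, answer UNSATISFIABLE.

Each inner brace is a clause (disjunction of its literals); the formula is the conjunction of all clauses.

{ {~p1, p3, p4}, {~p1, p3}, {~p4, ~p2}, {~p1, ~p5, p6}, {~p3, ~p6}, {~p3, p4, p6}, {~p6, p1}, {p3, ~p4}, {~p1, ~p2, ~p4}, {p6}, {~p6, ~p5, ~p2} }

Unit clause (p6) forces p6 = 1.
Unit clause (~p3) forces p3 = 0.
Unit clause (~p1) forces p1 = 0.
But (p1) is also a unit clause — contradiction.

UNSATISFIABLE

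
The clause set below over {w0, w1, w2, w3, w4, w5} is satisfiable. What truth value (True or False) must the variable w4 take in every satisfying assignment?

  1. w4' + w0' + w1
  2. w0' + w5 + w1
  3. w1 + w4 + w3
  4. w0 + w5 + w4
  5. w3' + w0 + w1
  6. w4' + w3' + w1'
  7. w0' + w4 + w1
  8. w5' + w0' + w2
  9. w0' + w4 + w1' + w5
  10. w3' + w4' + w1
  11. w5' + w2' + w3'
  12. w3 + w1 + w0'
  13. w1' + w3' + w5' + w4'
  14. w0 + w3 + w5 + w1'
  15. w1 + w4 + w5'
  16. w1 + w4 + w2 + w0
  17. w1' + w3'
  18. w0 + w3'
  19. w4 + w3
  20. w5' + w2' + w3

True

Suppose w4 = 0.
(w3) alone gives w3 = 1.
(w1') alone gives w1 = 0.
(w0) alone gives w0 = 1.
Now (w0') is unsatisfied and unit — conflict.
So every satisfying assignment has w4 = True.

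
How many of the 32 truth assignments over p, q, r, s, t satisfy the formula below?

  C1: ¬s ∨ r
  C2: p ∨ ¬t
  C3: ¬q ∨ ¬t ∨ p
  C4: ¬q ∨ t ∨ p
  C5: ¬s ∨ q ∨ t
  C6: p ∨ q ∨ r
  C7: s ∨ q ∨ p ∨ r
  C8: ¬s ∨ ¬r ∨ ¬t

There are 2^5 = 32 truth assignments over (p, q, r, s, t).
Split on r. With r = True, the clauses containing r are satisfied and ¬r drops from the rest; 6 of the 2^4 = 16 assignments to the other variables satisfy what remains.
With r = False, by the same count on the reduced clause set, 4 assignments work.
(One model: p=F, q=F, r=T, s=F, t=F.)
Total: 6 + 4 = 10.

10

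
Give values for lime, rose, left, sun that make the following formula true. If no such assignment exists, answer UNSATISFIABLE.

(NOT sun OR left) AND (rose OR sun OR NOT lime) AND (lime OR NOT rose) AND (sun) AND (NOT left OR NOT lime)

The clause (sun) is unit, so sun = true.
The clause (left) is unit, so left = true.
The clause (NOT lime) is unit, so lime = false.
The clause (NOT rose) is unit, so rose = false.
This assignment satisfies each clause.

lime: false,  rose: false,  left: true,  sun: true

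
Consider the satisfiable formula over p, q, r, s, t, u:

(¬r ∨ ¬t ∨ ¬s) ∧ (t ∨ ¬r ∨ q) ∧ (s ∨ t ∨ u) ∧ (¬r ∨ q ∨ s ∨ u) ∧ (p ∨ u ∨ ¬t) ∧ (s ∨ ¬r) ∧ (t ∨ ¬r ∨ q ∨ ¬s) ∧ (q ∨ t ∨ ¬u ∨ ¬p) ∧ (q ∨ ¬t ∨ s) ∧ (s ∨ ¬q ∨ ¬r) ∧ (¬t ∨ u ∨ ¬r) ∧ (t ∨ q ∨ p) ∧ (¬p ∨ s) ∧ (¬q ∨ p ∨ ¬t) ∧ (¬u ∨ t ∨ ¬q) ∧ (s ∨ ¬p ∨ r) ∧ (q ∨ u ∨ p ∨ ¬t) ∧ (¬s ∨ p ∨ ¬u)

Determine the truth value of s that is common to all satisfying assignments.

True

Suppose s = False.
(¬r) alone gives r = False.
(¬p) alone gives p = False.
Branch on t: set t = True.
(u) alone gives u = True.
(q) alone gives q = True.
But (¬q) is also a unit clause — contradiction.
Backtrack on t: now try t = False.
(u) alone gives u = True.
(q) alone gives q = True.
But (¬q) is also a unit clause — contradiction.
Neither t = True nor t = False works.
So every satisfying assignment has s = True.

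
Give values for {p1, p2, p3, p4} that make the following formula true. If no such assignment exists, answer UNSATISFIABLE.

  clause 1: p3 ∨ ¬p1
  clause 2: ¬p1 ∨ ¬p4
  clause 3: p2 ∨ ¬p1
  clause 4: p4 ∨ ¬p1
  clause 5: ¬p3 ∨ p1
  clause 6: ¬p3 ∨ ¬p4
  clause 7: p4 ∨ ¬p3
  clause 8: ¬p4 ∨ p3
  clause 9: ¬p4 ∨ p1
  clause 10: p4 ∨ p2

p1: False; p2: True; p3: False; p4: False

Suppose p3 = False.
From the singleton clause (¬p1), p1 = False.
From the singleton clause (¬p4), p4 = False.
From the singleton clause (p2), p2 = True.
This assignment satisfies each clause.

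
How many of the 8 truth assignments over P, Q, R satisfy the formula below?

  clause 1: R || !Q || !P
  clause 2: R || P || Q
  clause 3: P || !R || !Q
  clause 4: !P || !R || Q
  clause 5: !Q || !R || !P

3

There are 2^3 = 8 truth assignments over (P, Q, R).
Split on R. With R = true, the clauses containing R are satisfied and !R drops from the rest; 1 of the 2^2 = 4 assignments to the other variables satisfy what remains.
With R = false, by the same count on the reduced clause set, 2 assignments work.
Total: 1 + 2 = 3.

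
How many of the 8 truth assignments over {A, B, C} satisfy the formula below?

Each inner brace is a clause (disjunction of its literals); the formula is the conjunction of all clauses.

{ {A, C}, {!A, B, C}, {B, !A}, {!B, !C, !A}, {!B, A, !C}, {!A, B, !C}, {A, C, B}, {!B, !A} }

1

There are 2^3 = 8 truth assignments over (A, B, C).
Split on B. With B = true, the clauses containing B are satisfied and !B drops from the rest; 0 of the 2^2 = 4 assignments to the other variables satisfy what remains.
With B = false, by the same count on the reduced clause set, 1 assignment works.
(One model: A=F, B=F, C=T.)
Total: 0 + 1 = 1.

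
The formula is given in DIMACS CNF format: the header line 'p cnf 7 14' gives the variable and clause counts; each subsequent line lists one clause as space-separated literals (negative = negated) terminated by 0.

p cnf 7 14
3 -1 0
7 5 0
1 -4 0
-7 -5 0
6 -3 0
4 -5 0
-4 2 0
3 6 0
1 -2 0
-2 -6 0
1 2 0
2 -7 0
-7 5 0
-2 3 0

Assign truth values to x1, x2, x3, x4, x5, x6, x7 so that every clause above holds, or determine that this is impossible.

Try x3 = True.
From the singleton clause (x6), x6 = True.
From the singleton clause (¬x2), x2 = False.
From the singleton clause (¬x4), x4 = False.
From the singleton clause (¬x5), x5 = False.
From the singleton clause (x7), x7 = True.
That conflicts with the unit clause (¬x7).
Undo x3 and try x3 = False.
From the singleton clause (¬x1), x1 = False.
From the singleton clause (¬x4), x4 = False.
From the singleton clause (¬x5), x5 = False.
From the singleton clause (x7), x7 = True.
That conflicts with the unit clause (¬x7).
Both values of x3 lead to a conflict.

UNSATISFIABLE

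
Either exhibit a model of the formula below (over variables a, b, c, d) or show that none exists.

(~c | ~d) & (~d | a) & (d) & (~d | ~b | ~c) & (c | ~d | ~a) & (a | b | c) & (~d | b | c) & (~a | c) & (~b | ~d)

The clause (d) is unit, so d = 1.
The clause (~c) is unit, so c = 0.
The clause (a) is unit, so a = 1.
That conflicts with the unit clause (~a).

UNSATISFIABLE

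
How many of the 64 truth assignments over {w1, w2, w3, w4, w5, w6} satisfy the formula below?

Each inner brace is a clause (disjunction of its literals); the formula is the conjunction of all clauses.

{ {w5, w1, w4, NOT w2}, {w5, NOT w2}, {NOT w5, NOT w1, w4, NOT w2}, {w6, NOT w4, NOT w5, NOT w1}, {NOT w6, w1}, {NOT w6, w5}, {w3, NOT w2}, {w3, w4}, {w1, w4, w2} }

14

There are 2^6 = 64 truth assignments over (w1, w2, w3, w4, w5, w6).
Split on w5. With w5 = true, the clauses containing w5 are satisfied and NOT w5 drops from the rest; 9 of the 2^5 = 32 assignments to the other variables satisfy what remains.
With w5 = false, by the same count on the reduced clause set, 5 assignments work.
(One model: w1=F, w2=F, w3=F, w4=T, w5=F, w6=F.)
Total: 9 + 5 = 14.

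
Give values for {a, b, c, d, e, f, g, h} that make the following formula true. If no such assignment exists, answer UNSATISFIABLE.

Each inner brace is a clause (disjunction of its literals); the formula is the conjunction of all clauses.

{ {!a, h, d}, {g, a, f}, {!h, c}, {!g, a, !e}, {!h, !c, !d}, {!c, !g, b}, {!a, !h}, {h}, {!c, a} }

Unit clause (h) forces h = true.
Unit clause (c) forces c = true.
Unit clause (!d) forces d = false.
Unit clause (!a) forces a = false.
That conflicts with the unit clause (a).

UNSATISFIABLE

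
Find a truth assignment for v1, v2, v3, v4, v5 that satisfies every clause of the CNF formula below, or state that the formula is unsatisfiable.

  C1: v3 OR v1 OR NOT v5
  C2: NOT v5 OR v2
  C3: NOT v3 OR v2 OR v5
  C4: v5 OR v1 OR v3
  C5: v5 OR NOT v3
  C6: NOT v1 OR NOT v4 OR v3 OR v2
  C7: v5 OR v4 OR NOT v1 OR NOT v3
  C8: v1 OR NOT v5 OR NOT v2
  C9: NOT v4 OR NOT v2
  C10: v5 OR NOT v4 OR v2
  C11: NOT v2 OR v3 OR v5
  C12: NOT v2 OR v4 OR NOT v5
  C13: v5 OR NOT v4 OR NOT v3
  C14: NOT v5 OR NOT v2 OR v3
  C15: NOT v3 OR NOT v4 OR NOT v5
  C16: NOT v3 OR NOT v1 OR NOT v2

Branch on v5: set v5 = false.
(NOT v3) alone gives v3 = false.
(v1) alone gives v1 = true.
(NOT v2) alone gives v2 = false.
(NOT v4) alone gives v4 = false.
This assignment satisfies each clause.

v1: true, v2: false, v3: false, v4: false, v5: false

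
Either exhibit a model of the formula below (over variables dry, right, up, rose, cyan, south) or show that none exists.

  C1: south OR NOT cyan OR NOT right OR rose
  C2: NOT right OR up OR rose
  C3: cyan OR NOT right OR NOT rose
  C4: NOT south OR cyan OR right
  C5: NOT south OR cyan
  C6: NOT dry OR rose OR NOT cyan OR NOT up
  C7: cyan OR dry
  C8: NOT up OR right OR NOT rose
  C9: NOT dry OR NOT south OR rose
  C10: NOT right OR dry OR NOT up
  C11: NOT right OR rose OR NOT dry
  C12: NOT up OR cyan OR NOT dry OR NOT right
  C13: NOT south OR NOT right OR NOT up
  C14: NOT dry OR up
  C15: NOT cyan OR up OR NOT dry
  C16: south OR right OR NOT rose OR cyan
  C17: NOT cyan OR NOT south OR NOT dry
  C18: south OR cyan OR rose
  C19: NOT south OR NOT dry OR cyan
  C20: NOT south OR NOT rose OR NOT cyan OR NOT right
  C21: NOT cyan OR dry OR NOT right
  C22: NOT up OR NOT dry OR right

Case south = false:
Case cyan = true:
Case right = false:
Case up = false:
(NOT dry) alone gives dry = false.
No clause remains; rose is free.

dry ↦ false, right ↦ false, up ↦ false, rose ↦ false, cyan ↦ true, south ↦ false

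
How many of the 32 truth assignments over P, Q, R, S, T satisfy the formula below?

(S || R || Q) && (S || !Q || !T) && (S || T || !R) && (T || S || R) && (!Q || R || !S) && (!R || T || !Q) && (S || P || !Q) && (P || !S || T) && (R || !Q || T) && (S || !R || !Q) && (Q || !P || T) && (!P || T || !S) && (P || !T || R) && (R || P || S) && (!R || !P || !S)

There are 2^5 = 32 truth assignments over (P, Q, R, S, T).
Split on Q. With Q = true, the clauses containing Q are satisfied and !Q drops from the rest; 1 of the 2^4 = 16 assignments to the other variables satisfy what remains.
With Q = false, by the same count on the reduced clause set, 4 assignments work.
Total: 1 + 4 = 5.

5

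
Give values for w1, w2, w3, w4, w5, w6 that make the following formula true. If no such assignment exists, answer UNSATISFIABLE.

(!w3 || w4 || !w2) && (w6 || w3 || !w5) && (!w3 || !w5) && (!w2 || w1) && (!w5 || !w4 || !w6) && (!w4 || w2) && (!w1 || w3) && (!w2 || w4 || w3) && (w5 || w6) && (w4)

The clause (w4) is unit, so w4 = true.
The clause (w2) is unit, so w2 = true.
The clause (w1) is unit, so w1 = true.
The clause (w3) is unit, so w3 = true.
The clause (!w5) is unit, so w5 = false.
The clause (w6) is unit, so w6 = true.
This assignment satisfies each clause.

w1 ↦ true; w2 ↦ true; w3 ↦ true; w4 ↦ true; w5 ↦ false; w6 ↦ true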